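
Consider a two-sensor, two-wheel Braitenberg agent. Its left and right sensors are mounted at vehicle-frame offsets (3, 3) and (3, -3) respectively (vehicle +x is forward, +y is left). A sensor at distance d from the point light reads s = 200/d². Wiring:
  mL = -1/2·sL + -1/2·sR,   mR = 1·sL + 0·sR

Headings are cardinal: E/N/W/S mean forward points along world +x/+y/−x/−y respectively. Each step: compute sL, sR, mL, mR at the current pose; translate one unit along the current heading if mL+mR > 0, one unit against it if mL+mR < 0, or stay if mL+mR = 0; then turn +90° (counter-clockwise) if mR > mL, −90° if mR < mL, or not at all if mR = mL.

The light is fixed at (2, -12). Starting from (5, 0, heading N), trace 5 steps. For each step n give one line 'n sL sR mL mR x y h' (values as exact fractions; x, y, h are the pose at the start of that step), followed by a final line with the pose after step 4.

n=0: pose=(5,0,N); sL=8/9, sR=200/261; mL=-24/29, mR=8/9; mL+mR=16/261 → advance +1; mR−mL=448/261 → turn +1·90°
n=1: pose=(5,1,W); sL=2, sR=25/32; mL=-89/64, mR=2; mL+mR=39/64 → advance +1; mR−mL=217/64 → turn +1·90°
n=2: pose=(4,1,S); sL=8/5, sR=200/101; mL=-904/505, mR=8/5; mL+mR=-96/505 → advance -1; mR−mL=1712/505 → turn +1·90°
n=3: pose=(4,2,E); sL=100/157, sR=100/73; mL=-11500/11461, mR=100/157; mL+mR=-4200/11461 → advance -1; mR−mL=18800/11461 → turn +1·90°
n=4: pose=(3,2,N); sL=200/293, sR=40/61; mL=-11960/17873, mR=200/293; mL+mR=240/17873 → advance +1; mR−mL=24160/17873 → turn +1·90°

0 8/9 200/261 -24/29 8/9 5 0 N
1 2 25/32 -89/64 2 5 1 W
2 8/5 200/101 -904/505 8/5 4 1 S
3 100/157 100/73 -11500/11461 100/157 4 2 E
4 200/293 40/61 -11960/17873 200/293 3 2 N
final 3 3 W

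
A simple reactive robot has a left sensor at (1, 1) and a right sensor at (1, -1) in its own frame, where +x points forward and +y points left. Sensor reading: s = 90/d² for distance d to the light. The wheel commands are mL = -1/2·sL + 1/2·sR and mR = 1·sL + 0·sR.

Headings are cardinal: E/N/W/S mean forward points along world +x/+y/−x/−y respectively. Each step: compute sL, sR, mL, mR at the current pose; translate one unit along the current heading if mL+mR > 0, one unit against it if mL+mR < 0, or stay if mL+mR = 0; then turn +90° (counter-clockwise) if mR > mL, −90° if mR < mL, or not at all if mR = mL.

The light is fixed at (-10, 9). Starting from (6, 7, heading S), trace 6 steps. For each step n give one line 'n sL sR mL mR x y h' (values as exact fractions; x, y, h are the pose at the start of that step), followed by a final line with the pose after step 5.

n=0: pose=(6,7,S); sL=45/149, sR=5/13; mL=80/1937, mR=45/149; mL+mR=665/1937 → advance +1; mR−mL=505/1937 → turn +1·90°
n=1: pose=(6,6,E); sL=90/293, sR=18/61; mL=-108/17873, mR=90/293; mL+mR=5382/17873 → advance +1; mR−mL=5598/17873 → turn +1·90°
n=2: pose=(7,6,N); sL=9/26, sR=45/164; mL=-153/4264, mR=9/26; mL+mR=1323/4264 → advance +1; mR−mL=1629/4264 → turn +1·90°
n=3: pose=(7,7,W); sL=18/53, sR=90/257; mL=72/13621, mR=18/53; mL+mR=4698/13621 → advance +1; mR−mL=4554/13621 → turn +1·90°
n=4: pose=(6,7,S); sL=45/149, sR=5/13; mL=80/1937, mR=45/149; mL+mR=665/1937 → advance +1; mR−mL=505/1937 → turn +1·90°
n=5: pose=(6,6,E); sL=90/293, sR=18/61; mL=-108/17873, mR=90/293; mL+mR=5382/17873 → advance +1; mR−mL=5598/17873 → turn +1·90°

0 45/149 5/13 80/1937 45/149 6 7 S
1 90/293 18/61 -108/17873 90/293 6 6 E
2 9/26 45/164 -153/4264 9/26 7 6 N
3 18/53 90/257 72/13621 18/53 7 7 W
4 45/149 5/13 80/1937 45/149 6 7 S
5 90/293 18/61 -108/17873 90/293 6 6 E
final 7 6 N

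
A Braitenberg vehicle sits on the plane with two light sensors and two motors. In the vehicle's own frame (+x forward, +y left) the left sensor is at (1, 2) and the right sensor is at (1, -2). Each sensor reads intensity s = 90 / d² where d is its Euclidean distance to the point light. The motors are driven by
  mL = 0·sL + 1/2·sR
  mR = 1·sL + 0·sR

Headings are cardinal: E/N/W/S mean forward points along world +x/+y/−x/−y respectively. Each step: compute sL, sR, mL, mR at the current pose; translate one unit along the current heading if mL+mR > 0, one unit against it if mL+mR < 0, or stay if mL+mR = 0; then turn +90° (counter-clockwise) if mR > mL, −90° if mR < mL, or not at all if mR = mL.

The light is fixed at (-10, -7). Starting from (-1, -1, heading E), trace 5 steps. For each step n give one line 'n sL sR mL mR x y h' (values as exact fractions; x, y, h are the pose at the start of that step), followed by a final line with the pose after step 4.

0 45/82 45/58 45/116 45/82 -1 -1 E
1 90/113 90/193 45/193 90/113 0 -1 N
2 45/53 5/9 5/18 45/53 0 0 W
3 90/157 18/17 9/17 90/157 -1 0 S
4 45/82 45/58 45/116 45/82 -1 -1 E
final 0 -1 N

n=0: pose=(-1,-1,E); sL=45/82, sR=45/58; mL=45/116, mR=45/82; mL+mR=4455/4756 → advance +1; mR−mL=765/4756 → turn +1·90°
n=1: pose=(0,-1,N); sL=90/113, sR=90/193; mL=45/193, mR=90/113; mL+mR=22455/21809 → advance +1; mR−mL=12285/21809 → turn +1·90°
n=2: pose=(0,0,W); sL=45/53, sR=5/9; mL=5/18, mR=45/53; mL+mR=1075/954 → advance +1; mR−mL=545/954 → turn +1·90°
n=3: pose=(-1,0,S); sL=90/157, sR=18/17; mL=9/17, mR=90/157; mL+mR=2943/2669 → advance +1; mR−mL=117/2669 → turn +1·90°
n=4: pose=(-1,-1,E); sL=45/82, sR=45/58; mL=45/116, mR=45/82; mL+mR=4455/4756 → advance +1; mR−mL=765/4756 → turn +1·90°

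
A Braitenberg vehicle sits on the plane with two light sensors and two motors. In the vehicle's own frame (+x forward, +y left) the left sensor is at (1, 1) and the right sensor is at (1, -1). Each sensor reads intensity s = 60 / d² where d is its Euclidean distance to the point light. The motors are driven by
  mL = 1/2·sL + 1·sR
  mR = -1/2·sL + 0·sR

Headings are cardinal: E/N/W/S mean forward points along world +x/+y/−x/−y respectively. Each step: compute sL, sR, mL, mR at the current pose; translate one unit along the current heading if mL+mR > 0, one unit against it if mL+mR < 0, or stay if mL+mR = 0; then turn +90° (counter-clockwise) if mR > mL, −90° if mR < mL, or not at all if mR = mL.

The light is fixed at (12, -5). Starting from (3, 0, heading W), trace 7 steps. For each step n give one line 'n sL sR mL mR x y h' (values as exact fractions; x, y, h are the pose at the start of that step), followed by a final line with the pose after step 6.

0 15/29 15/34 345/493 -15/58 3 0 W
1 60/157 20/39 4310/6123 -30/157 2 0 N
2 6/13 30/53 549/689 -3/13 2 1 E
3 60/89 12/25 1818/2225 -30/89 3 1 S
4 15/29 15/34 345/493 -15/58 3 0 W
5 60/157 20/39 4310/6123 -30/157 2 0 N
6 6/13 30/53 549/689 -3/13 2 1 E
final 3 1 S

n=0: pose=(3,0,W); sL=15/29, sR=15/34; mL=345/493, mR=-15/58; mL+mR=15/34 → advance +1; mR−mL=-945/986 → turn -1·90°
n=1: pose=(2,0,N); sL=60/157, sR=20/39; mL=4310/6123, mR=-30/157; mL+mR=20/39 → advance +1; mR−mL=-5480/6123 → turn -1·90°
n=2: pose=(2,1,E); sL=6/13, sR=30/53; mL=549/689, mR=-3/13; mL+mR=30/53 → advance +1; mR−mL=-708/689 → turn -1·90°
n=3: pose=(3,1,S); sL=60/89, sR=12/25; mL=1818/2225, mR=-30/89; mL+mR=12/25 → advance +1; mR−mL=-2568/2225 → turn -1·90°
n=4: pose=(3,0,W); sL=15/29, sR=15/34; mL=345/493, mR=-15/58; mL+mR=15/34 → advance +1; mR−mL=-945/986 → turn -1·90°
n=5: pose=(2,0,N); sL=60/157, sR=20/39; mL=4310/6123, mR=-30/157; mL+mR=20/39 → advance +1; mR−mL=-5480/6123 → turn -1·90°
n=6: pose=(2,1,E); sL=6/13, sR=30/53; mL=549/689, mR=-3/13; mL+mR=30/53 → advance +1; mR−mL=-708/689 → turn -1·90°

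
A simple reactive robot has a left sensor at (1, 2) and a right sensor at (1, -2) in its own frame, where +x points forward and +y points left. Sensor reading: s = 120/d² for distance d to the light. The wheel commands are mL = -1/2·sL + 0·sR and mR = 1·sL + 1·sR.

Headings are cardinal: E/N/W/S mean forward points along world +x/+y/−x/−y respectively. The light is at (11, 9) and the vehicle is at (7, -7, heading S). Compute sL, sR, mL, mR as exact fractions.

120/293 24/65 -60/293 14832/19045

left sensor world pos  = (9, -8); dL² = 293
right sensor world pos = (5, -8); dR² = 325
sL = 120/293 = 120/293
sR = 120/325 = 24/65
mL = -1/2·sL + 0·sR = -60/293
mR = 1·sL + 1·sR = 14832/19045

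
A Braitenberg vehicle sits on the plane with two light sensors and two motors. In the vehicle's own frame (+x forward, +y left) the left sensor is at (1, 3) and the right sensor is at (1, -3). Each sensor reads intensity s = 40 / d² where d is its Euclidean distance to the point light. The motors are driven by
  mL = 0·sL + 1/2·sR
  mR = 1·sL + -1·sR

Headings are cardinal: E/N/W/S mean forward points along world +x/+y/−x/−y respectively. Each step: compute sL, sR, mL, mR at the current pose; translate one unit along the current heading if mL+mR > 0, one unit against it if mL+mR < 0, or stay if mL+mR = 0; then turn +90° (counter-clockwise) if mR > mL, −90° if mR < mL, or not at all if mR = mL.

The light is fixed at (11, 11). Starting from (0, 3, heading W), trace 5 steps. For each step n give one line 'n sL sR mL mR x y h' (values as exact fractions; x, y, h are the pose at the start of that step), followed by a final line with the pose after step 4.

0 8/53 40/169 20/169 -768/8957 0 3 W
1 20/137 4/13 2/13 -288/1781 -1 3 N
2 40/157 8/53 4/53 864/8321 -1 2 E
3 2/13 5/16 5/32 -33/208 0 2 N
4 40/149 40/269 20/269 4800/40081 0 1 E
final 1 1 N

n=0: pose=(0,3,W); sL=8/53, sR=40/169; mL=20/169, mR=-768/8957; mL+mR=292/8957 → advance +1; mR−mL=-1828/8957 → turn -1·90°
n=1: pose=(-1,3,N); sL=20/137, sR=4/13; mL=2/13, mR=-288/1781; mL+mR=-14/1781 → advance -1; mR−mL=-562/1781 → turn -1·90°
n=2: pose=(-1,2,E); sL=40/157, sR=8/53; mL=4/53, mR=864/8321; mL+mR=1492/8321 → advance +1; mR−mL=236/8321 → turn +1·90°
n=3: pose=(0,2,N); sL=2/13, sR=5/16; mL=5/32, mR=-33/208; mL+mR=-1/416 → advance -1; mR−mL=-131/416 → turn -1·90°
n=4: pose=(0,1,E); sL=40/149, sR=40/269; mL=20/269, mR=4800/40081; mL+mR=7780/40081 → advance +1; mR−mL=1820/40081 → turn +1·90°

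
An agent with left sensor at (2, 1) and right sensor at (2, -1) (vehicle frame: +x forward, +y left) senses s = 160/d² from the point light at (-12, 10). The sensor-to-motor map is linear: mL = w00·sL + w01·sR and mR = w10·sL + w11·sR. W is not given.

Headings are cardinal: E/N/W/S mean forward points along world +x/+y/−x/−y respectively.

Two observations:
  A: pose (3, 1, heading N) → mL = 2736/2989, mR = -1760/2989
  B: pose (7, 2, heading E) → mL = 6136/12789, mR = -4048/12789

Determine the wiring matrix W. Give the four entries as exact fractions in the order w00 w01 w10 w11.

1 1/2 -1/2 -1/2

obs A: pose=(3,1,N) → sL=32/49, sR=32/61, mL=2736/2989, mR=-1760/2989
obs B: pose=(7,2,E) → sL=16/49, sR=80/261, mL=6136/12789, mR=-4048/12789
sensor matrix S = [[32/49, 32/61], [16/49, 80/261]]; det S = 22528/780129
solve [mL_A; mL_B] = S·[w00; w01] and [mR_A; mR_B] = S·[w10; w11]:
  w00 = 1, w01 = 1/2, w10 = -1/2, w11 = -1/2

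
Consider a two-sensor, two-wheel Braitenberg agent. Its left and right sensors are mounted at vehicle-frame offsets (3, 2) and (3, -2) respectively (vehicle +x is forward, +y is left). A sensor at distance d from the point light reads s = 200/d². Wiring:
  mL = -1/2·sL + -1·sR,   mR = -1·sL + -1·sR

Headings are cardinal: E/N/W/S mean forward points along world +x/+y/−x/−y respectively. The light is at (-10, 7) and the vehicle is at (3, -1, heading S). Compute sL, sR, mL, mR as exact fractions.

100/173 100/121 -23350/20933 -29400/20933

left sensor world pos  = (5, -4); dL² = 346
right sensor world pos = (1, -4); dR² = 242
sL = 200/346 = 100/173
sR = 200/242 = 100/121
mL = -1/2·sL + -1·sR = -23350/20933
mR = -1·sL + -1·sR = -29400/20933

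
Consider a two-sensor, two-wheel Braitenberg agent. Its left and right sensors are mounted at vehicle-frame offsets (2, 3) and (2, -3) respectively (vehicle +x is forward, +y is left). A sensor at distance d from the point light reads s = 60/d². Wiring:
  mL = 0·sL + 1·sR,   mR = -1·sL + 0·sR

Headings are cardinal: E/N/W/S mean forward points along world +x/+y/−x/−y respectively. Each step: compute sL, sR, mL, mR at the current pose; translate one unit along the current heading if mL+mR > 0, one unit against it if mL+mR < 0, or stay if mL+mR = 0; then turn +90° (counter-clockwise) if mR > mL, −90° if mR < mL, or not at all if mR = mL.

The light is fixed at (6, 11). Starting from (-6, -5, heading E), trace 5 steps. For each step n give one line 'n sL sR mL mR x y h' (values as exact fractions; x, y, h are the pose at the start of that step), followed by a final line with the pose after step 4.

n=0: pose=(-6,-5,E); sL=60/269, sR=60/461; mL=60/461, mR=-60/269; mL+mR=-11520/124009 → advance -1; mR−mL=-43800/124009 → turn -1·90°
n=1: pose=(-7,-5,S); sL=15/106, sR=3/29; mL=3/29, mR=-15/106; mL+mR=-117/3074 → advance -1; mR−mL=-753/3074 → turn -1·90°
n=2: pose=(-7,-4,W); sL=20/183, sR=20/123; mL=20/123, mR=-20/183; mL+mR=400/7503 → advance +1; mR−mL=-680/2501 → turn -1·90°
n=3: pose=(-8,-4,N); sL=30/229, sR=6/29; mL=6/29, mR=-30/229; mL+mR=504/6641 → advance +1; mR−mL=-2244/6641 → turn -1·90°
n=4: pose=(-8,-3,E); sL=12/53, sR=60/433; mL=60/433, mR=-12/53; mL+mR=-2016/22949 → advance -1; mR−mL=-8376/22949 → turn -1·90°

0 60/269 60/461 60/461 -60/269 -6 -5 E
1 15/106 3/29 3/29 -15/106 -7 -5 S
2 20/183 20/123 20/123 -20/183 -7 -4 W
3 30/229 6/29 6/29 -30/229 -8 -4 N
4 12/53 60/433 60/433 -12/53 -8 -3 E
final -9 -3 S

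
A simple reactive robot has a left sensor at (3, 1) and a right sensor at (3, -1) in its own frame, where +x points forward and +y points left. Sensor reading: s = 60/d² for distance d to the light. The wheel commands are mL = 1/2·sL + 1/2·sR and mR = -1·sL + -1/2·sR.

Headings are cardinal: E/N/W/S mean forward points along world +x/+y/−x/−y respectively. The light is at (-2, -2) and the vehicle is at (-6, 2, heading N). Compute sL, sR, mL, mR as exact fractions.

left sensor world pos  = (-7, 5); dL² = 74
right sensor world pos = (-5, 5); dR² = 58
sL = 60/74 = 30/37
sR = 60/58 = 30/29
mL = 1/2·sL + 1/2·sR = 990/1073
mR = -1·sL + -1/2·sR = -1425/1073

30/37 30/29 990/1073 -1425/1073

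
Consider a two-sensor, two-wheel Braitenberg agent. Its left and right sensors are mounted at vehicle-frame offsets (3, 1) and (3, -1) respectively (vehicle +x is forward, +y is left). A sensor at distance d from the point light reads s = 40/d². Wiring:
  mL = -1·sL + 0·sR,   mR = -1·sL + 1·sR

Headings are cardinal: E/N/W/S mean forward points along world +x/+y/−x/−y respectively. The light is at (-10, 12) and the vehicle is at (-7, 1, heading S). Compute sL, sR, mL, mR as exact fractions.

left sensor world pos  = (-6, -2); dL² = 212
right sensor world pos = (-8, -2); dR² = 200
sL = 40/212 = 10/53
sR = 40/200 = 1/5
mL = -1·sL + 0·sR = -10/53
mR = -1·sL + 1·sR = 3/265

10/53 1/5 -10/53 3/265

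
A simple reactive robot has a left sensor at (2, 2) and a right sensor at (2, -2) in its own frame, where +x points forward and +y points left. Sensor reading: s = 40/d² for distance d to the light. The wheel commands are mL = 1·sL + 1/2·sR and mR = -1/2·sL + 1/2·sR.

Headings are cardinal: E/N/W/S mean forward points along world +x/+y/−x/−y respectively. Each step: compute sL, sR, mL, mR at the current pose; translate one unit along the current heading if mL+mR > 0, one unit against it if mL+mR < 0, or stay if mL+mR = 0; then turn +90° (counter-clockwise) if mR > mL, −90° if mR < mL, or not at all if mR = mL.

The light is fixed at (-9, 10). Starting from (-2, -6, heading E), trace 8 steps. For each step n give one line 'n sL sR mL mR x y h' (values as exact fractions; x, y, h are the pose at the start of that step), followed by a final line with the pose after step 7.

n=0: pose=(-2,-6,E); sL=40/277, sR=8/81; mL=4348/22437, mR=-512/22437; mL+mR=3836/22437 → advance +1; mR−mL=-60/277 → turn -1·90°
n=1: pose=(-1,-6,S); sL=5/53, sR=1/9; mL=143/954, mR=4/477; mL+mR=151/954 → advance +1; mR−mL=-15/106 → turn -1·90°
n=2: pose=(-1,-7,W); sL=40/397, sR=40/261; mL=18380/103617, mR=2720/103617; mL+mR=21100/103617 → advance +1; mR−mL=-60/397 → turn -1·90°
n=3: pose=(-2,-7,N); sL=4/25, sR=20/153; mL=862/3825, mR=-56/3825; mL+mR=806/3825 → advance +1; mR−mL=-6/25 → turn -1·90°
n=4: pose=(-2,-6,E); sL=40/277, sR=8/81; mL=4348/22437, mR=-512/22437; mL+mR=3836/22437 → advance +1; mR−mL=-60/277 → turn -1·90°
n=5: pose=(-1,-6,S); sL=5/53, sR=1/9; mL=143/954, mR=4/477; mL+mR=151/954 → advance +1; mR−mL=-15/106 → turn -1·90°
n=6: pose=(-1,-7,W); sL=40/397, sR=40/261; mL=18380/103617, mR=2720/103617; mL+mR=21100/103617 → advance +1; mR−mL=-60/397 → turn -1·90°
n=7: pose=(-2,-7,N); sL=4/25, sR=20/153; mL=862/3825, mR=-56/3825; mL+mR=806/3825 → advance +1; mR−mL=-6/25 → turn -1·90°

0 40/277 8/81 4348/22437 -512/22437 -2 -6 E
1 5/53 1/9 143/954 4/477 -1 -6 S
2 40/397 40/261 18380/103617 2720/103617 -1 -7 W
3 4/25 20/153 862/3825 -56/3825 -2 -7 N
4 40/277 8/81 4348/22437 -512/22437 -2 -6 E
5 5/53 1/9 143/954 4/477 -1 -6 S
6 40/397 40/261 18380/103617 2720/103617 -1 -7 W
7 4/25 20/153 862/3825 -56/3825 -2 -7 N
final -2 -6 E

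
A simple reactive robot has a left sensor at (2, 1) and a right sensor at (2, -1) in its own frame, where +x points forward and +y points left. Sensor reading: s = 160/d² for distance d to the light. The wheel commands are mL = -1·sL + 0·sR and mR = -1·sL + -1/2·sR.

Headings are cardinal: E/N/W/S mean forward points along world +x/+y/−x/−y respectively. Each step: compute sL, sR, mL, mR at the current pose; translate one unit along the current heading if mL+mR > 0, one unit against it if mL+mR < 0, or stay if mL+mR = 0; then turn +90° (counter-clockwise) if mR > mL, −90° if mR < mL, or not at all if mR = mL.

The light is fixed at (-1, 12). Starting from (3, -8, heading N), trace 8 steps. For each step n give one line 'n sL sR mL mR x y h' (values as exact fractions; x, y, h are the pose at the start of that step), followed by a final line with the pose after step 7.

0 160/333 160/349 -160/333 -82480/116217 3 -8 N
1 40/109 4/13 -40/109 -738/1417 3 -9 E
2 32/109 160/533 -32/109 -25776/58097 2 -9 S
3 80/221 80/181 -80/221 -23320/40001 2 -8 W
4 160/333 160/349 -160/333 -82480/116217 3 -8 N
5 40/109 4/13 -40/109 -738/1417 3 -9 E
6 32/109 160/533 -32/109 -25776/58097 2 -9 S
7 80/221 80/181 -80/221 -23320/40001 2 -8 W
final 3 -8 N

n=0: pose=(3,-8,N); sL=160/333, sR=160/349; mL=-160/333, mR=-82480/116217; mL+mR=-138320/116217 → advance -1; mR−mL=-80/349 → turn -1·90°
n=1: pose=(3,-9,E); sL=40/109, sR=4/13; mL=-40/109, mR=-738/1417; mL+mR=-1258/1417 → advance -1; mR−mL=-2/13 → turn -1·90°
n=2: pose=(2,-9,S); sL=32/109, sR=160/533; mL=-32/109, mR=-25776/58097; mL+mR=-42832/58097 → advance -1; mR−mL=-80/533 → turn -1·90°
n=3: pose=(2,-8,W); sL=80/221, sR=80/181; mL=-80/221, mR=-23320/40001; mL+mR=-37800/40001 → advance -1; mR−mL=-40/181 → turn -1·90°
n=4: pose=(3,-8,N); sL=160/333, sR=160/349; mL=-160/333, mR=-82480/116217; mL+mR=-138320/116217 → advance -1; mR−mL=-80/349 → turn -1·90°
n=5: pose=(3,-9,E); sL=40/109, sR=4/13; mL=-40/109, mR=-738/1417; mL+mR=-1258/1417 → advance -1; mR−mL=-2/13 → turn -1·90°
n=6: pose=(2,-9,S); sL=32/109, sR=160/533; mL=-32/109, mR=-25776/58097; mL+mR=-42832/58097 → advance -1; mR−mL=-80/533 → turn -1·90°
n=7: pose=(2,-8,W); sL=80/221, sR=80/181; mL=-80/221, mR=-23320/40001; mL+mR=-37800/40001 → advance -1; mR−mL=-40/181 → turn -1·90°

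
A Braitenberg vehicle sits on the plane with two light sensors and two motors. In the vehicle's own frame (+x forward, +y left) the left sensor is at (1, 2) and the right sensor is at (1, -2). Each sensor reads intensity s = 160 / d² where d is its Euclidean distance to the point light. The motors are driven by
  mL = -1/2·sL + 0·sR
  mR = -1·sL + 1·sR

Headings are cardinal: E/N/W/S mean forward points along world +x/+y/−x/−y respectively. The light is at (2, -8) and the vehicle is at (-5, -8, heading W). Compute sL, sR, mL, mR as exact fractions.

40/17 40/17 -20/17 0

left sensor world pos  = (-6, -10); dL² = 68
right sensor world pos = (-6, -6); dR² = 68
sL = 160/68 = 40/17
sR = 160/68 = 40/17
mL = -1/2·sL + 0·sR = -20/17
mR = -1·sL + 1·sR = 0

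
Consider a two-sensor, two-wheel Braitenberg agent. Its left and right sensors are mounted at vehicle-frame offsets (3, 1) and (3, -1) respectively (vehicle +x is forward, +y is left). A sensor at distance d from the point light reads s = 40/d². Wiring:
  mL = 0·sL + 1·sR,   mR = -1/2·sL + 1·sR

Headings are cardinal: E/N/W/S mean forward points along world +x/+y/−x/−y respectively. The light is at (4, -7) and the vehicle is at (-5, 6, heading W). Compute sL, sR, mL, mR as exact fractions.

5/36 2/17 2/17 59/1224

left sensor world pos  = (-8, 5); dL² = 288
right sensor world pos = (-8, 7); dR² = 340
sL = 40/288 = 5/36
sR = 40/340 = 2/17
mL = 0·sL + 1·sR = 2/17
mR = -1/2·sL + 1·sR = 59/1224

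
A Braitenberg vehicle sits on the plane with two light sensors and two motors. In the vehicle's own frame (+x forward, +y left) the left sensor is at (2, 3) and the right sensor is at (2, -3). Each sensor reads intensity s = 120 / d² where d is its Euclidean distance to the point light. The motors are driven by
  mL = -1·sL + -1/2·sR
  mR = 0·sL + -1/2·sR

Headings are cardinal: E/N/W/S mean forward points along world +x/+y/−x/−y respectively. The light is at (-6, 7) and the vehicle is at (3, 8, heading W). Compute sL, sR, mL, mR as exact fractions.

left sensor world pos  = (1, 5); dL² = 53
right sensor world pos = (1, 11); dR² = 65
sL = 120/53 = 120/53
sR = 120/65 = 24/13
mL = -1·sL + -1/2·sR = -2196/689
mR = 0·sL + -1/2·sR = -12/13

120/53 24/13 -2196/689 -12/13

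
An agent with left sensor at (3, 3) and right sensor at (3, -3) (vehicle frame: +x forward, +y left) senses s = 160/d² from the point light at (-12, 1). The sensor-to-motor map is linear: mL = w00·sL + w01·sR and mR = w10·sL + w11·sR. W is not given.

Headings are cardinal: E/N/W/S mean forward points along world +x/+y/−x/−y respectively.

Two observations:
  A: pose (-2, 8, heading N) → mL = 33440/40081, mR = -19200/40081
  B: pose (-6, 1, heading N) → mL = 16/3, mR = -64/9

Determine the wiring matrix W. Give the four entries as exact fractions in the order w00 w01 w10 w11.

1/2 1/2 -1 1

obs A: pose=(-2,8,N) → sL=160/149, sR=160/269, mL=33440/40081, mR=-19200/40081
obs B: pose=(-6,1,N) → sL=80/9, sR=16/9, mL=16/3, mR=-64/9
sensor matrix S = [[160/149, 160/269], [80/9, 16/9]]; det S = -1218560/360729
solve [mL_A; mL_B] = S·[w00; w01] and [mR_A; mR_B] = S·[w10; w11]:
  w00 = 1/2, w01 = 1/2, w10 = -1, w11 = 1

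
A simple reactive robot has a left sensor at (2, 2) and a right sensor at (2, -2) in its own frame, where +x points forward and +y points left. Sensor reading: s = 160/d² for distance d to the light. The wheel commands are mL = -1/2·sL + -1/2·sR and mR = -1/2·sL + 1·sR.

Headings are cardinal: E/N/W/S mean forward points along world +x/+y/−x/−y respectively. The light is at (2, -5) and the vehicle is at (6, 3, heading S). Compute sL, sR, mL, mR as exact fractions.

20/9 4 -28/9 26/9

left sensor world pos  = (8, 1); dL² = 72
right sensor world pos = (4, 1); dR² = 40
sL = 160/72 = 20/9
sR = 160/40 = 4
mL = -1/2·sL + -1/2·sR = -28/9
mR = -1/2·sL + 1·sR = 26/9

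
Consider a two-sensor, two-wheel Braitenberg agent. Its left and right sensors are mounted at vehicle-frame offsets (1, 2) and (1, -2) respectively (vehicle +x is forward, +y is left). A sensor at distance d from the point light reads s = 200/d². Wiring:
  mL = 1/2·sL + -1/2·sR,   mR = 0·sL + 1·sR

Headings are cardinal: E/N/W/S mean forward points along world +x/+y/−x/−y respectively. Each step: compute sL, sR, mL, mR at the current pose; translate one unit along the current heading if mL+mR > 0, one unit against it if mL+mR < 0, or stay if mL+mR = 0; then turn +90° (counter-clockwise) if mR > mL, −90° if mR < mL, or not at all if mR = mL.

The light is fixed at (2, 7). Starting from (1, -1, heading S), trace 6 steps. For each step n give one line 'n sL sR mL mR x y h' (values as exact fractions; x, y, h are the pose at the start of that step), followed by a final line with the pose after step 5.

n=0: pose=(1,-1,S); sL=100/41, sR=20/9; mL=40/369, mR=20/9; mL+mR=860/369 → advance +1; mR−mL=260/123 → turn +1·90°
n=1: pose=(1,-2,E); sL=200/49, sR=200/121; mL=7200/5929, mR=200/121; mL+mR=17000/5929 → advance +1; mR−mL=2600/5929 → turn +1·90°
n=2: pose=(2,-2,N); sL=50/17, sR=50/17; mL=0, mR=50/17; mL+mR=50/17 → advance +1; mR−mL=50/17 → turn +1·90°
n=3: pose=(2,-1,W); sL=200/101, sR=200/37; mL=-6400/3737, mR=200/37; mL+mR=13800/3737 → advance +1; mR−mL=26600/3737 → turn +1·90°
n=4: pose=(1,-1,S); sL=100/41, sR=20/9; mL=40/369, mR=20/9; mL+mR=860/369 → advance +1; mR−mL=260/123 → turn +1·90°
n=5: pose=(1,-2,E); sL=200/49, sR=200/121; mL=7200/5929, mR=200/121; mL+mR=17000/5929 → advance +1; mR−mL=2600/5929 → turn +1·90°

0 100/41 20/9 40/369 20/9 1 -1 S
1 200/49 200/121 7200/5929 200/121 1 -2 E
2 50/17 50/17 0 50/17 2 -2 N
3 200/101 200/37 -6400/3737 200/37 2 -1 W
4 100/41 20/9 40/369 20/9 1 -1 S
5 200/49 200/121 7200/5929 200/121 1 -2 E
final 2 -2 N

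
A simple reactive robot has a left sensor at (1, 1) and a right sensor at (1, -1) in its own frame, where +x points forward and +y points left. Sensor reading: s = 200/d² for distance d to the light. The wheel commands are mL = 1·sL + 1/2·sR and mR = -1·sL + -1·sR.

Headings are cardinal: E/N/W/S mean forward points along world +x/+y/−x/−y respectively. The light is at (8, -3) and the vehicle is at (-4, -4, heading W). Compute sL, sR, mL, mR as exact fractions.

200/173 200/169 51100/29237 -68400/29237

left sensor world pos  = (-5, -5); dL² = 173
right sensor world pos = (-5, -3); dR² = 169
sL = 200/173 = 200/173
sR = 200/169 = 200/169
mL = 1·sL + 1/2·sR = 51100/29237
mR = -1·sL + -1·sR = -68400/29237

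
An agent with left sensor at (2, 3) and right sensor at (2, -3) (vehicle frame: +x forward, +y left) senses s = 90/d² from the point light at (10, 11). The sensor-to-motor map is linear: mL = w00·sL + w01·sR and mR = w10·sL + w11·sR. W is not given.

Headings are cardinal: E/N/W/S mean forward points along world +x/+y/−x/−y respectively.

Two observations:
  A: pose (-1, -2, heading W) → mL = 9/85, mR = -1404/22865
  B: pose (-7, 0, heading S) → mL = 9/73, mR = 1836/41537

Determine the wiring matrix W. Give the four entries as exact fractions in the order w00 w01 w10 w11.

obs A: pose=(-1,-2,W) → sL=18/85, sR=90/269, mL=9/85, mR=-1404/22865
obs B: pose=(-7,0,S) → sL=18/73, sR=90/569, mL=9/73, mR=1836/41537
sensor matrix S = [[18/85, 90/269], [18/73, 90/569]]; det S = -9307872/189948701
solve [mL_A; mL_B] = S·[w00; w01] and [mR_A; mR_B] = S·[w10; w11]:
  w00 = 1/2, w01 = 0, w10 = 1/2, w11 = -1/2

1/2 0 1/2 -1/2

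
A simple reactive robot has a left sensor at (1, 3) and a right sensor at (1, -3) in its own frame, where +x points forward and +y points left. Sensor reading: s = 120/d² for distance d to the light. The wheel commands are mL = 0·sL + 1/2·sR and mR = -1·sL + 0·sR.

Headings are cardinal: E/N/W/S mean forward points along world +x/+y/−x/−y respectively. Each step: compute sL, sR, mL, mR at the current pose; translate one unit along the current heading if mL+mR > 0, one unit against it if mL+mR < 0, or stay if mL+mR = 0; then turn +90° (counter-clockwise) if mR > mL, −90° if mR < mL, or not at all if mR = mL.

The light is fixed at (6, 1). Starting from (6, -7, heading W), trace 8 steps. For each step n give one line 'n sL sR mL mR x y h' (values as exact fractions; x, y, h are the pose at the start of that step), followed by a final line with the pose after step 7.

0 60/61 60/13 30/13 -60/61 6 -7 W
1 24/13 120/53 60/53 -24/13 5 -7 N
2 10/3 5/6 5/12 -10/3 5 -8 E
3 120/101 24/25 12/25 -120/101 4 -8 S
4 12/13 60/17 30/17 -12/13 4 -7 W
5 24/17 120/49 60/49 -24/17 3 -7 N
6 3 30/37 15/37 -3 3 -8 E
7 120/101 120/149 60/149 -120/101 2 -8 S
final 2 -7 W

n=0: pose=(6,-7,W); sL=60/61, sR=60/13; mL=30/13, mR=-60/61; mL+mR=1050/793 → advance +1; mR−mL=-2610/793 → turn -1·90°
n=1: pose=(5,-7,N); sL=24/13, sR=120/53; mL=60/53, mR=-24/13; mL+mR=-492/689 → advance -1; mR−mL=-2052/689 → turn -1·90°
n=2: pose=(5,-8,E); sL=10/3, sR=5/6; mL=5/12, mR=-10/3; mL+mR=-35/12 → advance -1; mR−mL=-15/4 → turn -1·90°
n=3: pose=(4,-8,S); sL=120/101, sR=24/25; mL=12/25, mR=-120/101; mL+mR=-1788/2525 → advance -1; mR−mL=-4212/2525 → turn -1·90°
n=4: pose=(4,-7,W); sL=12/13, sR=60/17; mL=30/17, mR=-12/13; mL+mR=186/221 → advance +1; mR−mL=-594/221 → turn -1·90°
n=5: pose=(3,-7,N); sL=24/17, sR=120/49; mL=60/49, mR=-24/17; mL+mR=-156/833 → advance -1; mR−mL=-2196/833 → turn -1·90°
n=6: pose=(3,-8,E); sL=3, sR=30/37; mL=15/37, mR=-3; mL+mR=-96/37 → advance -1; mR−mL=-126/37 → turn -1·90°
n=7: pose=(2,-8,S); sL=120/101, sR=120/149; mL=60/149, mR=-120/101; mL+mR=-11820/15049 → advance -1; mR−mL=-23940/15049 → turn -1·90°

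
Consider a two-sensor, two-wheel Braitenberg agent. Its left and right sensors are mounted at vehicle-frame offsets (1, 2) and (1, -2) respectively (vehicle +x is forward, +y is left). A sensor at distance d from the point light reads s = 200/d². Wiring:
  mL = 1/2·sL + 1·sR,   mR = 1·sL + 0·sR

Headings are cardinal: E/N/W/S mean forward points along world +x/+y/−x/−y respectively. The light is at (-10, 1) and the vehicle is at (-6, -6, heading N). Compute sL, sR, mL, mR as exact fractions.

5 25/9 95/18 5

left sensor world pos  = (-8, -5); dL² = 40
right sensor world pos = (-4, -5); dR² = 72
sL = 200/40 = 5
sR = 200/72 = 25/9
mL = 1/2·sL + 1·sR = 95/18
mR = 1·sL + 0·sR = 5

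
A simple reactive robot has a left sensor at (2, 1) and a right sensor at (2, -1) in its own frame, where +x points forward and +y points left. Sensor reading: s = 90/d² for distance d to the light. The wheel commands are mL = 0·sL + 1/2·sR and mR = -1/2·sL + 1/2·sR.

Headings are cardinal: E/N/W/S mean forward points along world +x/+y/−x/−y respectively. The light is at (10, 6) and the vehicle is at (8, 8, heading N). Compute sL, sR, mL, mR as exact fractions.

18/5 90/17 45/17 72/85

left sensor world pos  = (7, 10); dL² = 25
right sensor world pos = (9, 10); dR² = 17
sL = 90/25 = 18/5
sR = 90/17 = 90/17
mL = 0·sL + 1/2·sR = 45/17
mR = -1/2·sL + 1/2·sR = 72/85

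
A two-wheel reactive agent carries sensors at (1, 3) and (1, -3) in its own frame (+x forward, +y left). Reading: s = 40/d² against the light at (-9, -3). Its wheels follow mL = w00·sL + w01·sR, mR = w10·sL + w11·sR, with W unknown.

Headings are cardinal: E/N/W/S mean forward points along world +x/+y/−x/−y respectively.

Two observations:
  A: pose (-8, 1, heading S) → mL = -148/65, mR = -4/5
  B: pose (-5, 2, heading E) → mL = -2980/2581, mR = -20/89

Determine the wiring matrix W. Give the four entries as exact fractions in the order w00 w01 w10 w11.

obs A: pose=(-8,1,S) → sL=8/5, sR=40/13, mL=-148/65, mR=-4/5
obs B: pose=(-5,2,E) → sL=40/89, sR=40/29, mL=-2980/2581, mR=-20/89
sensor matrix S = [[8/5, 40/13], [40/89, 40/29]]; det S = 27648/33553
solve [mL_A; mL_B] = S·[w00; w01] and [mR_A; mR_B] = S·[w10; w11]:
  w00 = 1/2, w01 = -1, w10 = -1/2, w11 = 0

1/2 -1 -1/2 0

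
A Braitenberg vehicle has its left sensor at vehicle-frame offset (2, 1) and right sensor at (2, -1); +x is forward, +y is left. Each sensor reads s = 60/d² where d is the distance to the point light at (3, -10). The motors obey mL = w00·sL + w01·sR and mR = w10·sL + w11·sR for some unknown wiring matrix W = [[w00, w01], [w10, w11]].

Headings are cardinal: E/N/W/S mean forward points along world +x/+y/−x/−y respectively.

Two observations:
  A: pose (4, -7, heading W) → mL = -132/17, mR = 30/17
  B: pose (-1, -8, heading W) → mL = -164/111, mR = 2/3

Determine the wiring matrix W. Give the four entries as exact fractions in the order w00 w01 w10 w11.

-1/2 -1/2 0 1/2

obs A: pose=(4,-7,W) → sL=12, sR=60/17, mL=-132/17, mR=30/17
obs B: pose=(-1,-8,W) → sL=60/37, sR=4/3, mL=-164/111, mR=2/3
sensor matrix S = [[12, 60/17], [60/37, 4/3]]; det S = 6464/629
solve [mL_A; mL_B] = S·[w00; w01] and [mR_A; mR_B] = S·[w10; w11]:
  w00 = -1/2, w01 = -1/2, w10 = 0, w11 = 1/2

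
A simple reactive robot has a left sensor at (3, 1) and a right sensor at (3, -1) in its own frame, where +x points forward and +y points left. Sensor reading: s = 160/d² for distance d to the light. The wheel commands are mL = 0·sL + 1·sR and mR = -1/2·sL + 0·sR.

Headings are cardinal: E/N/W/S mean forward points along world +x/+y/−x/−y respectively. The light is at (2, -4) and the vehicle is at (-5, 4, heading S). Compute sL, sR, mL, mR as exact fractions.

160/61 160/89 160/89 -80/61

left sensor world pos  = (-4, 1); dL² = 61
right sensor world pos = (-6, 1); dR² = 89
sL = 160/61 = 160/61
sR = 160/89 = 160/89
mL = 0·sL + 1·sR = 160/89
mR = -1/2·sL + 0·sR = -80/61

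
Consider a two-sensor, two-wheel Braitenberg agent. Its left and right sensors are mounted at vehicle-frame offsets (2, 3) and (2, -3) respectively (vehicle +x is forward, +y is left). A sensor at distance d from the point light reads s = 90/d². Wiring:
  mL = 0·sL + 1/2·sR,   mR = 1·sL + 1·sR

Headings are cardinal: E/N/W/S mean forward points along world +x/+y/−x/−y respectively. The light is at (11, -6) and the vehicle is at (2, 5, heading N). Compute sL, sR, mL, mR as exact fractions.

90/313 18/41 9/41 9324/12833

left sensor world pos  = (-1, 7); dL² = 313
right sensor world pos = (5, 7); dR² = 205
sL = 90/313 = 90/313
sR = 90/205 = 18/41
mL = 0·sL + 1/2·sR = 9/41
mR = 1·sL + 1·sR = 9324/12833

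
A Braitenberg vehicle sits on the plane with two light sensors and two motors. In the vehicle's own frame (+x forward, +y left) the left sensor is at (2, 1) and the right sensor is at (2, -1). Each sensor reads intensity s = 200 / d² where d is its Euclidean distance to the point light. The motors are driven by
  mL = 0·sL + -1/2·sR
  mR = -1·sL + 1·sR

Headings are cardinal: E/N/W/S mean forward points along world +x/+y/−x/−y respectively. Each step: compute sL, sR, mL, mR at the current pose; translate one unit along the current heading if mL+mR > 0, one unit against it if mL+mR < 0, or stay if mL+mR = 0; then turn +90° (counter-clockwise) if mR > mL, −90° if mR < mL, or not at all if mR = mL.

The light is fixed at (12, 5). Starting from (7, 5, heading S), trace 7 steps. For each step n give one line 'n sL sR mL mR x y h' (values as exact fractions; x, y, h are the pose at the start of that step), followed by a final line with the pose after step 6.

0 10 5 -5/2 -5 7 5 S
1 200/49 200/53 -100/53 -800/2597 7 6 W
2 20 100/13 -50/13 -160/13 8 6 S
3 200/37 40/9 -20/9 -320/333 8 7 W
4 50 25/2 -25/4 -75/2 9 7 S
5 200/29 200/41 -100/41 -2400/1189 9 8 W
6 100 20 -10 -80 10 8 S
final 10 9 W

n=0: pose=(7,5,S); sL=10, sR=5; mL=-5/2, mR=-5; mL+mR=-15/2 → advance -1; mR−mL=-5/2 → turn -1·90°
n=1: pose=(7,6,W); sL=200/49, sR=200/53; mL=-100/53, mR=-800/2597; mL+mR=-5700/2597 → advance -1; mR−mL=4100/2597 → turn +1·90°
n=2: pose=(8,6,S); sL=20, sR=100/13; mL=-50/13, mR=-160/13; mL+mR=-210/13 → advance -1; mR−mL=-110/13 → turn -1·90°
n=3: pose=(8,7,W); sL=200/37, sR=40/9; mL=-20/9, mR=-320/333; mL+mR=-1060/333 → advance -1; mR−mL=140/111 → turn +1·90°
n=4: pose=(9,7,S); sL=50, sR=25/2; mL=-25/4, mR=-75/2; mL+mR=-175/4 → advance -1; mR−mL=-125/4 → turn -1·90°
n=5: pose=(9,8,W); sL=200/29, sR=200/41; mL=-100/41, mR=-2400/1189; mL+mR=-5300/1189 → advance -1; mR−mL=500/1189 → turn +1·90°
n=6: pose=(10,8,S); sL=100, sR=20; mL=-10, mR=-80; mL+mR=-90 → advance -1; mR−mL=-70 → turn -1·90°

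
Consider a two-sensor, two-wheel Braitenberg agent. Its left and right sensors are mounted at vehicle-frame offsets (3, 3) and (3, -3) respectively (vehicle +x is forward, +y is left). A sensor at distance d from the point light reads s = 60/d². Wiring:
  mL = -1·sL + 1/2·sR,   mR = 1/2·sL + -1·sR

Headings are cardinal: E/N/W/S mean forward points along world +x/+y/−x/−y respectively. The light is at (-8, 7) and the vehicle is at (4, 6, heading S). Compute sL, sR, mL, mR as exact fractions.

left sensor world pos  = (7, 3); dL² = 241
right sensor world pos = (1, 3); dR² = 97
sL = 60/241 = 60/241
sR = 60/97 = 60/97
mL = -1·sL + 1/2·sR = 1410/23377
mR = 1/2·sL + -1·sR = -11550/23377

60/241 60/97 1410/23377 -11550/23377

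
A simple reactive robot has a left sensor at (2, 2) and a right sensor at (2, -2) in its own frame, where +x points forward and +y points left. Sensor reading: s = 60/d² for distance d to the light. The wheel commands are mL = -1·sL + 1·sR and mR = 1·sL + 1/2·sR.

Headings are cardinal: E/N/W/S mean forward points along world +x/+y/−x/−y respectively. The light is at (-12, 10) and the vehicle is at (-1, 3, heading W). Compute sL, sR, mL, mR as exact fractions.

left sensor world pos  = (-3, 1); dL² = 162
right sensor world pos = (-3, 5); dR² = 106
sL = 60/162 = 10/27
sR = 60/106 = 30/53
mL = -1·sL + 1·sR = 280/1431
mR = 1·sL + 1/2·sR = 935/1431

10/27 30/53 280/1431 935/1431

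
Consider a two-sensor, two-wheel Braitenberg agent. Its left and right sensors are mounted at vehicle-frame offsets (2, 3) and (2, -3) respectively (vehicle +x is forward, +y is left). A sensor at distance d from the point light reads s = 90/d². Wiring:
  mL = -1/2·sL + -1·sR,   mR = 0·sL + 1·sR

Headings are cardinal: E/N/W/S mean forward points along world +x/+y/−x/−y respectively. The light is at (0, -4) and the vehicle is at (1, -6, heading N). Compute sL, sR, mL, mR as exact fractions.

45/2 45/8 -135/8 45/8

left sensor world pos  = (-2, -4); dL² = 4
right sensor world pos = (4, -4); dR² = 16
sL = 90/4 = 45/2
sR = 90/16 = 45/8
mL = -1/2·sL + -1·sR = -135/8
mR = 0·sL + 1·sR = 45/8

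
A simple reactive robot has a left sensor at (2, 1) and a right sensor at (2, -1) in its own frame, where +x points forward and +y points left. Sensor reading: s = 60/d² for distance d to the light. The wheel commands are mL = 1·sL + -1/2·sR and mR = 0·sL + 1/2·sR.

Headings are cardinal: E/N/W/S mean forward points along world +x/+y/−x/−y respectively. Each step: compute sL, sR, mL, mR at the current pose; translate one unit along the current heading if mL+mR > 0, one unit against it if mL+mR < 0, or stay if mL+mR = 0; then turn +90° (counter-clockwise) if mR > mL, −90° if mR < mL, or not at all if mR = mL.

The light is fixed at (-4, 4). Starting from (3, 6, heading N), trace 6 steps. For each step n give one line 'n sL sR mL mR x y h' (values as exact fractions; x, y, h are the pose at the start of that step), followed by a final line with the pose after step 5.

0 15/13 3/4 81/104 3/8 3 6 N
1 60/97 12/17 438/1649 6/17 3 7 E
2 30/37 30/53 1035/1961 15/53 4 7 N
3 12/25 60/109 558/2725 30/109 4 8 E
4 3/5 15/34 129/340 15/68 5 8 N
5 60/157 60/137 3510/21509 30/137 5 9 E
final 6 9 N

n=0: pose=(3,6,N); sL=15/13, sR=3/4; mL=81/104, mR=3/8; mL+mR=15/13 → advance +1; mR−mL=-21/52 → turn -1·90°
n=1: pose=(3,7,E); sL=60/97, sR=12/17; mL=438/1649, mR=6/17; mL+mR=60/97 → advance +1; mR−mL=144/1649 → turn +1·90°
n=2: pose=(4,7,N); sL=30/37, sR=30/53; mL=1035/1961, mR=15/53; mL+mR=30/37 → advance +1; mR−mL=-480/1961 → turn -1·90°
n=3: pose=(4,8,E); sL=12/25, sR=60/109; mL=558/2725, mR=30/109; mL+mR=12/25 → advance +1; mR−mL=192/2725 → turn +1·90°
n=4: pose=(5,8,N); sL=3/5, sR=15/34; mL=129/340, mR=15/68; mL+mR=3/5 → advance +1; mR−mL=-27/170 → turn -1·90°
n=5: pose=(5,9,E); sL=60/157, sR=60/137; mL=3510/21509, mR=30/137; mL+mR=60/157 → advance +1; mR−mL=1200/21509 → turn +1·90°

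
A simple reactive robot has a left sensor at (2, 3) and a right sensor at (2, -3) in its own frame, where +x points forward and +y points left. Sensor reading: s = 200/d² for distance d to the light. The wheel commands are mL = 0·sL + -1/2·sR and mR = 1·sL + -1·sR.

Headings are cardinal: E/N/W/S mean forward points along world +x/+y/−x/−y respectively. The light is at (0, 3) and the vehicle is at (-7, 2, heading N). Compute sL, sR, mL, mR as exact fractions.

200/101 200/17 -100/17 -16800/1717

left sensor world pos  = (-10, 4); dL² = 101
right sensor world pos = (-4, 4); dR² = 17
sL = 200/101 = 200/101
sR = 200/17 = 200/17
mL = 0·sL + -1/2·sR = -100/17
mR = 1·sL + -1·sR = -16800/1717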